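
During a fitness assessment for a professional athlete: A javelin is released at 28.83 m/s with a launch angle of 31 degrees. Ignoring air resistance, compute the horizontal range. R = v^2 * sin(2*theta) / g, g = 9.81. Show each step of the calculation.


Launch speed squared = 831.1689
sin(2 * 31 deg) = 0.882948
Range = 831.1689 * 0.882948 / 9.81
= 74.809 m

74.809 m


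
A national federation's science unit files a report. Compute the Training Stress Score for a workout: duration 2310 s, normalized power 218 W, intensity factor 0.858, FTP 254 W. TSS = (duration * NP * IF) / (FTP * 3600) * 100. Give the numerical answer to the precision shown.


Product = 2310 * 218 * 0.858 = 432071.64
Base = 254 * 3600 = 914400
TSS = 432071.64 / 914400 * 100 = 47.25

47.25 TSS


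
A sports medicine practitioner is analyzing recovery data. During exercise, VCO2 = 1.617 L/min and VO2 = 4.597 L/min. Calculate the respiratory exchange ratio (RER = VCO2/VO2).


RER = VCO2 / VO2
= 1.617 / 4.597
= 0.3518

0.3518


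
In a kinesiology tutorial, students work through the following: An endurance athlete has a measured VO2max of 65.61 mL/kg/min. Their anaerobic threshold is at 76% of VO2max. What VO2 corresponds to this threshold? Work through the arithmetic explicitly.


Anaerobic threshold VO2 = VO2max * 76%
= 65.61 * 0.76
= 49.86 mL/kg/min

49.86 mL/kg/min


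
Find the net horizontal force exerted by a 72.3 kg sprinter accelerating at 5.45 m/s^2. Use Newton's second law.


Newton's second law: F = m * a
F = 72.3 * 5.45 = 394.04 N

394.04 N


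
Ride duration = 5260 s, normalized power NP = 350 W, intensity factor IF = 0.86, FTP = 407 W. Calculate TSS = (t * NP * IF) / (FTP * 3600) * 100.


Numerator = 5260 * 350 * 0.86 = 1583260.0
Denominator = 407 * 3600 = 1465200
TSS = 1583260.0 / 1465200 * 100
= 108.06

108.06 TSS


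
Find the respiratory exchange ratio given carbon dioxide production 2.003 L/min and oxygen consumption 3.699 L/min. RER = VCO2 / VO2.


VCO2 = 2.003 L/min
VO2 = 3.699 L/min
RER = 2.003 / 3.699 = 0.5415

0.5415


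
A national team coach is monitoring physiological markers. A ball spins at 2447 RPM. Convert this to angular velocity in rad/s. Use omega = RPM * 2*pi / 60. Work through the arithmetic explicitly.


omega = 2447 * 2 * pi / 60
= 2447 * 6.28318531 / 60
= 15374.954 / 60
= 256.249 rad/s

256.249 rad/s


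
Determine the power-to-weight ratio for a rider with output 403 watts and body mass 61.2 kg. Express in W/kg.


P/W = 403 / 61.2 = 6.585 W/kg

6.585 W/kg


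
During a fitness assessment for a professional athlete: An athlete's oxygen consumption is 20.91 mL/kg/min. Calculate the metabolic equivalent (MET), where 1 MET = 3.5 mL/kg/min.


MET = VO2 / 3.5
= 20.91 / 3.5
= 5.97 METs

5.97 METs


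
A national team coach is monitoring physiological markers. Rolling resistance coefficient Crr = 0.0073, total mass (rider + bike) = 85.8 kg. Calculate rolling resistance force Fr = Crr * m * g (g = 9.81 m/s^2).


Fr = Crr * m * g
= 0.0073 * 85.8 * 9.81
= 6.144 N

6.144 N


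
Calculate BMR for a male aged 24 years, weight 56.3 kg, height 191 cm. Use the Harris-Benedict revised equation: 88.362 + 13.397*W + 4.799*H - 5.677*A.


Substituting values:
W term = 13.397 * 56.3 = 754.2511
H term = 4.799 * 191 = 916.609
A term = 5.677 * 24 = 136.248
BMR = 1622.97 kcal/day

1622.97 kcal/day


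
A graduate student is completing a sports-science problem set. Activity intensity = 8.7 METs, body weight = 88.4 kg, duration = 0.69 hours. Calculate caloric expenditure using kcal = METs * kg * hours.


kcal = 8.7 * 88.4 * 0.69
= 769.08 * 0.69
= 530.67 kcal

530.67 kcal


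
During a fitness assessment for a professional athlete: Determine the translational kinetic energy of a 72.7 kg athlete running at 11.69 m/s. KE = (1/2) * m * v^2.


KE = 0.5 * m * v^2
= 0.5 * 72.7 * 11.69^2
= 0.5 * 72.7 * 136.6561
= 4967.45 J

4967.45 J


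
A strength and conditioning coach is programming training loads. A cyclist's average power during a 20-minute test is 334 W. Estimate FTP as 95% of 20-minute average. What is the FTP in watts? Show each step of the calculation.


FTP = 20-min power * 0.95
= 334 * 0.95
= 317.3 W

317.3 W


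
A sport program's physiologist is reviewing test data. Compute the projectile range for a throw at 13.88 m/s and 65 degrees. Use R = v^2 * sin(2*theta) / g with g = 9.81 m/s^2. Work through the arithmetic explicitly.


Two times the angle = 130 degrees
sin(130) = 0.766044
R = 192.6544 * 0.766044 / 9.81 = 15.044 m

15.044 m


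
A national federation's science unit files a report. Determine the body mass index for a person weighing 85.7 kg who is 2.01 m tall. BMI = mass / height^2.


BMI = mass / height^2
= 85.7 / 2.01^2
= 85.7 / 4.0401
= 21.21 kg/m^2

21.21 kg/m^2


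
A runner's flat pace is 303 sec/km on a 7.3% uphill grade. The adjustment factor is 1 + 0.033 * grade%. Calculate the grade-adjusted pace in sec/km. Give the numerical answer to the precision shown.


Factor = 1 + 0.033 * 7.3 = 1.2409
Adjusted pace = 303 * 1.2409
= 375.99 sec/km

375.99 s/km


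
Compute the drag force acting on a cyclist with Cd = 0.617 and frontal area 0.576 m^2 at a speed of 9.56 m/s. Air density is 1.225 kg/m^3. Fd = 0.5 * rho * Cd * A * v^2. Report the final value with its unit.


Step 1: v^2 = 91.3936
Step 2: Fd = 0.5 * 1.225 * 0.617 * 0.576 * 91.3936
= 19.894 N

19.894 N


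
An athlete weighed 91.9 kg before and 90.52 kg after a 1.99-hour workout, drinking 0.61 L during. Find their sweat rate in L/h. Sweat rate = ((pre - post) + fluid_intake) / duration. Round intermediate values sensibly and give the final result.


Body mass change = 1.38 kg
Total sweat loss = 1.38 + 0.61 = 1.99 L
Rate = 1.99 / 1.99 = 1.0 L/h

1.0 L/h


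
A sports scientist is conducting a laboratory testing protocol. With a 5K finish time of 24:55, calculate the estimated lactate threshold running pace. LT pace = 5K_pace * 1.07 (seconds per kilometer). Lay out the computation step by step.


Race duration = 1495 s for 5 km
Average pace = 1495 / 5 = 299.0 s/km
LT pace = 299.0 * 1.07
= 319.93 s/km

319.93 s/km


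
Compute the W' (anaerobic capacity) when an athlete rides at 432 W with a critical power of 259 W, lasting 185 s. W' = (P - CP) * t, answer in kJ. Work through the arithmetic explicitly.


Above-CP power = 173 W
Duration = 185 s
W' = 173 * 185 = 32005 J
Convert: 32005 / 1000 = 32.005 kJ

32.005 kJ


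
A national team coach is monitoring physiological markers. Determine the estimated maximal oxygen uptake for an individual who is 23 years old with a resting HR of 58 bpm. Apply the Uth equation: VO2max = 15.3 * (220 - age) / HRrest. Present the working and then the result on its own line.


HRmax = 220 - 23 = 197
VO2max = 15.3 * (197 / 58)
= 15.3 * 3.3966
= 51.97 mL/kg/min

51.97 mL/kg/min


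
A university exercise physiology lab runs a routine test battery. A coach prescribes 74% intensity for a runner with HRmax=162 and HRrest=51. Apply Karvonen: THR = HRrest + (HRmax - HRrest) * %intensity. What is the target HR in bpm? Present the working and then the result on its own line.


Heart rate reserve = 162 - 51 = 111
Intensity fraction = 74 / 100 = 0.74
THR = 51 + 111 * 0.74 = 133.14 bpm

133.14 bpm


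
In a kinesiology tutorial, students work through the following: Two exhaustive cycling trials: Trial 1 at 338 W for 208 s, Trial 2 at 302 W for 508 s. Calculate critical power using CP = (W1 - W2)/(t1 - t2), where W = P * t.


W1 = 338 * 208 = 70304 J
W2 = 302 * 508 = 153416 J
CP = (70304 - 153416) / (208 - 508)
= -83112 / -300
= 277.04 W

277.04 W


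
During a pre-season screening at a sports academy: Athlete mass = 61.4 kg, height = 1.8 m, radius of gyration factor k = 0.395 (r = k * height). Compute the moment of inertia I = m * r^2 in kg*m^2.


r = k * height = 0.395 * 1.8 = 0.711 m
r^2 = 0.711^2 = 0.505521
I = 61.4 * 0.505521 = 31.039 kg*m^2

31.039 kg*m^2


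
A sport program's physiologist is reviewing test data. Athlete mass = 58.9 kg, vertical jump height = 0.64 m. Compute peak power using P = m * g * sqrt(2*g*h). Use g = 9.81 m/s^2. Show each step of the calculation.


sqrt(2 * 9.81 * 0.64) = sqrt(12.5568) = 3.543558 m/s
P = 58.9 * 9.81 * 3.543558
= 2047.5 W

2047.5 W


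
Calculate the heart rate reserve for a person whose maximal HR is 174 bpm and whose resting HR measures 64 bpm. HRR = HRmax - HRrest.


HRmax = 174 bpm
HRrest = 64 bpm
HRR = 174 - 64 = 110 bpm

110 bpm


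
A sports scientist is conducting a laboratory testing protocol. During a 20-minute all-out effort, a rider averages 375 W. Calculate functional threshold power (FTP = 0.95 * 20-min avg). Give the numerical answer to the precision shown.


FTP = 0.95 * 375
= 356.25 W

356.25 W


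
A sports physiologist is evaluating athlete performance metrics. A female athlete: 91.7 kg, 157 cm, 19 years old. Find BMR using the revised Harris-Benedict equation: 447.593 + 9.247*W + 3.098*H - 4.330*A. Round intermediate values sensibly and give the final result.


Intercept = 447.593
Weight contribution = 9.247 * 91.7 = 847.9499
Height contribution = 3.098 * 157 = 486.386
Age contribution = 4.33 * 19 = 82.27
BMR = 447.593 + 847.9499 + 486.386 - 82.27
= 1699.66 kcal/day

1699.66 kcal/day


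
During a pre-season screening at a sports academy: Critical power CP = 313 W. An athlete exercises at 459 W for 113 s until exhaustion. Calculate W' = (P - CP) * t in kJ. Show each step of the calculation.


P - CP = 459 - 313 = 146 W
W' = 146 * 113 = 16498 J
= 16498 / 1000 = 16.498 kJ

16.498 kJ


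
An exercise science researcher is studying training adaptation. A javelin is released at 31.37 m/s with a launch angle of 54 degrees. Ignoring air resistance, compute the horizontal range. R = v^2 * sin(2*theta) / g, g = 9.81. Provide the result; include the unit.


Launch speed squared = 984.0769
sin(2 * 54 deg) = 0.951057
Range = 984.0769 * 0.951057 / 9.81
= 95.404 m

95.404 m


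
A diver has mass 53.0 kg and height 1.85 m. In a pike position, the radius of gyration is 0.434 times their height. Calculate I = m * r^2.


r = 0.434 * 1.85 = 0.8029 m
I = m * r^2 = 53.0 * 0.644648 = 34.166 kg*m^2

34.166 kg*m^2


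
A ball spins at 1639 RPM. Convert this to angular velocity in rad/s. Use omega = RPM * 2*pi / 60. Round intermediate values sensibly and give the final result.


omega = 1639 * 2 * pi / 60
= 1639 * 6.28318531 / 60
= 10298.141 / 60
= 171.636 rad/s

171.636 rad/s


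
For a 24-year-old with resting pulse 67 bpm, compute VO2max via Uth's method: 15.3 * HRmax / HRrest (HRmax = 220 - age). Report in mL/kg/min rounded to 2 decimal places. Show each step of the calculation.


Step 1: HRmax = 220 - 24 = 196 bpm
Step 2: Ratio = 196 / 67 = 2.9254
Step 3: VO2max = 15.3 * 2.9254 = 44.76 mL/kg/min

44.76 mL/kg/min


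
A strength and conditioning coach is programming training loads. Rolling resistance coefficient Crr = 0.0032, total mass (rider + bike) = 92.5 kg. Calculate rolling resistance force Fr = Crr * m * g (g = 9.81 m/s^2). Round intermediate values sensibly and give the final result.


Fr = Crr * m * g
= 0.0032 * 92.5 * 9.81
= 2.904 N

2.904 N


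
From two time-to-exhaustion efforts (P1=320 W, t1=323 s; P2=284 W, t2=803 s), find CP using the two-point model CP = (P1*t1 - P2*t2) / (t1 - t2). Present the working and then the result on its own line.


Work in trial 1 = 103360 J
Work in trial 2 = 228052 J
Delta work = -124692 J
Delta time = -480 s
CP = -124692 / -480 = 259.78 W

259.78 W


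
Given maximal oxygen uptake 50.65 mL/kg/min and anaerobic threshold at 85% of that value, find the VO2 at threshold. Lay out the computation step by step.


Percentage as decimal = 0.85
VO2 at AT = 50.65 * 0.85 = 43.05 mL/kg/min

43.05 mL/kg/min


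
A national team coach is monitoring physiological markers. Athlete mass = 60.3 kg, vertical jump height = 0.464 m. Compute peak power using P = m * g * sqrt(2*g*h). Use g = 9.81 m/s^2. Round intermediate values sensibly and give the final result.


sqrt(2 * 9.81 * 0.464) = sqrt(9.10368) = 3.017231 m/s
P = 60.3 * 9.81 * 3.017231
= 1784.82 W

1784.82 W


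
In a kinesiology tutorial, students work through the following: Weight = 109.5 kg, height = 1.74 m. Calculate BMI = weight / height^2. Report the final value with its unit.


height^2 = 1.74^2 = 3.0276
BMI = 109.5 / 3.0276 = 36.17 kg/m^2

36.17 kg/m^2


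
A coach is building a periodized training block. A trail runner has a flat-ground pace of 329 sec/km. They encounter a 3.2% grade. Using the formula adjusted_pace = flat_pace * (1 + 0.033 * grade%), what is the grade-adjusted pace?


Grade factor = 1 + 0.033 * 3.2 = 1.1056
Adjusted = 329 * 1.1056 = 363.74 sec/km

363.74 s/km


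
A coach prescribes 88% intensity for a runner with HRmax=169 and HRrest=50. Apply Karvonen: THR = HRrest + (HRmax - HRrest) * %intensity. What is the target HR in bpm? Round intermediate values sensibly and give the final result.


Heart rate reserve = 169 - 50 = 119
Intensity fraction = 88 / 100 = 0.88
THR = 50 + 119 * 0.88 = 154.72 bpm

154.72 bpm


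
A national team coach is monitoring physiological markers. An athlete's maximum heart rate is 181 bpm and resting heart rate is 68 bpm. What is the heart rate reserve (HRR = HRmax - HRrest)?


HRR = HRmax - HRrest
= 181 - 68
= 113 bpm

113 bpm


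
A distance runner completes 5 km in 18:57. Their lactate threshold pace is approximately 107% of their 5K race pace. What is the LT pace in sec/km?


Convert to seconds: 18 min 57 s = 1137 s
Pace per km = 1137 / 5 = 227.4 s/km
LT pace = 227.4 * 1.07 = 243.32 s/km

243.32 s/km


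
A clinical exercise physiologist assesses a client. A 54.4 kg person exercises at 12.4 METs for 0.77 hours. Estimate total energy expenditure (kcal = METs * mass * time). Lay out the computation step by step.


Energy = METs * mass(kg) * time(h)
= 12.4 * 54.4 * 0.77
= 519.41 kcal

519.41 kcal


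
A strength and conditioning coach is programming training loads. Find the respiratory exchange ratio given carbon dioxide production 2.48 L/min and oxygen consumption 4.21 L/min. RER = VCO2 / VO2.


VCO2 = 2.48 L/min
VO2 = 4.21 L/min
RER = 2.48 / 4.21 = 0.5891

0.5891


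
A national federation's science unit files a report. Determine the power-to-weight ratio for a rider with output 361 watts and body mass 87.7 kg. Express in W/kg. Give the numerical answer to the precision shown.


P/W = 361 / 87.7 = 4.116 W/kg

4.116 W/kg


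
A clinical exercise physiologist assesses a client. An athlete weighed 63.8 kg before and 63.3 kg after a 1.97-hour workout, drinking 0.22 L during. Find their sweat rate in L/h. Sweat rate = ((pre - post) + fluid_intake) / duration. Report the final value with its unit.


Body mass change = 0.5 kg
Total sweat loss = 0.5 + 0.22 = 0.72 L
Rate = 0.72 / 1.97 = 0.365 L/h

0.365 L/h


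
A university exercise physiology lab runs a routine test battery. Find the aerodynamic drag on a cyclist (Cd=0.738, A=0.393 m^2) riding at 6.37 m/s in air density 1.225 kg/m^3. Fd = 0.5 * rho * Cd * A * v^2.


Fd = 0.5 * 1.225 * 0.738 * 0.393 * 6.37^2
= 0.5 * 1.225 * 0.738 * 0.393 * 40.5769
= 7.208 N

7.208 N


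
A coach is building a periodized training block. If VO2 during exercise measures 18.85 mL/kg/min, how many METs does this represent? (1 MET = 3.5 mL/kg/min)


METs = VO2 / 3.5 = 18.85 / 3.5 = 5.39

5.39 METs


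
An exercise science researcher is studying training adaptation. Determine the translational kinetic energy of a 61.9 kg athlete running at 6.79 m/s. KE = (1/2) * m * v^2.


KE = 0.5 * m * v^2
= 0.5 * 61.9 * 6.79^2
= 0.5 * 61.9 * 46.1041
= 1426.92 J

1426.92 J


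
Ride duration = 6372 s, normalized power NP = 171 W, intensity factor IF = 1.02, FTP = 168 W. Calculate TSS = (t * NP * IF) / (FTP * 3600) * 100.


Numerator = 6372 * 171 * 1.02 = 1111404.24
Denominator = 168 * 3600 = 604800
TSS = 1111404.24 / 604800 * 100
= 183.76

183.76 TSS


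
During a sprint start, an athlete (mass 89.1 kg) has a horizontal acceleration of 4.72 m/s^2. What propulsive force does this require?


Propulsive force = mass * acceleration
= 89.1 kg * 4.72 m/s^2
= 420.55 N

420.55 N


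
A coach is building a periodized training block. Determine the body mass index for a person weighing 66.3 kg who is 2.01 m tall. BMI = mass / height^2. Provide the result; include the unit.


BMI = mass / height^2
= 66.3 / 2.01^2
= 66.3 / 4.0401
= 16.41 kg/m^2

16.41 kg/m^2


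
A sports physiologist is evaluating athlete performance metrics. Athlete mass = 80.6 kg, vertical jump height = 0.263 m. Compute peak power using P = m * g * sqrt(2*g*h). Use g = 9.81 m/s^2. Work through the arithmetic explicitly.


sqrt(2 * 9.81 * 0.263) = sqrt(5.16006) = 2.271577 m/s
P = 80.6 * 9.81 * 2.271577
= 1796.1 W

1796.1 W


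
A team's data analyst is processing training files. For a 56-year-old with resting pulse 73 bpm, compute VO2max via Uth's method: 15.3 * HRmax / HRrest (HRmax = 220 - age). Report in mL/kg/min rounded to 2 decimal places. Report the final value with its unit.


Step 1: HRmax = 220 - 56 = 164 bpm
Step 2: Ratio = 164 / 73 = 2.2466
Step 3: VO2max = 15.3 * 2.2466 = 34.37 mL/kg/min

34.37 mL/kg/min


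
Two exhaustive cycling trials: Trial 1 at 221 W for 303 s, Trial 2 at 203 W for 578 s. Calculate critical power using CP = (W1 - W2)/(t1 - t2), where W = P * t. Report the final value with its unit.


W1 = 221 * 303 = 66963 J
W2 = 203 * 578 = 117334 J
CP = (66963 - 117334) / (303 - 578)
= -50371 / -275
= 183.17 W

183.17 W


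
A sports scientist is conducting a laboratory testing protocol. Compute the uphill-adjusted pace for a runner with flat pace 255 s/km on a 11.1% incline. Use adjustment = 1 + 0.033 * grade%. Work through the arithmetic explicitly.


Adjustment factor = 1 + 0.033 * 11.1 = 1.3663
Grade-adjusted pace = 255 * 1.3663 = 348.41 s/km

348.41 s/km


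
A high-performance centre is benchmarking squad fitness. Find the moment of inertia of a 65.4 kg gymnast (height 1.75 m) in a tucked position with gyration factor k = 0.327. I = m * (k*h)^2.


Radius of gyration = 0.327 * 1.75 = 0.57225 m
I = 65.4 * 0.57225^2
= 65.4 * 0.32747
= 21.417 kg*m^2

21.417 kg*m^2


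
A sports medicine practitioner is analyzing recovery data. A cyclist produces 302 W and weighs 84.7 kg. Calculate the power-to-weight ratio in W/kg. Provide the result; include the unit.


P/W = power / mass
= 302 / 84.7
= 3.566 W/kg

3.566 W/kg


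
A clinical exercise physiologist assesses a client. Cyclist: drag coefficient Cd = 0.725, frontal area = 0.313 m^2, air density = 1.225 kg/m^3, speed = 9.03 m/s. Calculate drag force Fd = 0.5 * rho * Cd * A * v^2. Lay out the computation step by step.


v^2 = 9.03^2 = 81.5409
Fd = 0.5 * 1.225 * 0.725 * 0.313 * 81.5409
= 11.333 N

11.333 N


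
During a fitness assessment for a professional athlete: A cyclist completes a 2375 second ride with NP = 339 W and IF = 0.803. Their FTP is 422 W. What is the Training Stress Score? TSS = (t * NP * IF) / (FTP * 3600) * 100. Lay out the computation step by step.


t * NP * IF = 2375 * 339 * 0.803 = 646515.375
FTP * 3600 = 1519200
TSS = (646515.375 / 1519200) * 100 = 42.56

42.56 TSS


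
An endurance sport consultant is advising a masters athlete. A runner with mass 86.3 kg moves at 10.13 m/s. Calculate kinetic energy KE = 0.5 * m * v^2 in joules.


v^2 = 10.13^2 = 102.6169
KE = 0.5 * 86.3 * 102.6169
= 4427.92 J

4427.92 J


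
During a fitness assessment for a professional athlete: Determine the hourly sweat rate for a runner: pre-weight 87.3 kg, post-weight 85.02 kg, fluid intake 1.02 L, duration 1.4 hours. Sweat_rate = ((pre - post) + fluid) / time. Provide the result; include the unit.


Mass lost = 87.3 - 85.02 = 2.28 kg
Add fluid consumed: 2.28 + 1.02 = 3.3 L total sweat
Sweat rate = 3.3 / 1.4 = 2.357 L/h

2.357 L/h


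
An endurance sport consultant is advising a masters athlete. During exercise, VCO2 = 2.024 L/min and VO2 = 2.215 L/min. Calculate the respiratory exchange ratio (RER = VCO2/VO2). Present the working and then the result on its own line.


RER = VCO2 / VO2
= 2.024 / 2.215
= 0.9138

0.9138


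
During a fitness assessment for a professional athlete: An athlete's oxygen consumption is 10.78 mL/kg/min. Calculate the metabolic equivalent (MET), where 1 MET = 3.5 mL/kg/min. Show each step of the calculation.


MET = VO2 / 3.5
= 10.78 / 3.5
= 3.08 METs

3.08 METs


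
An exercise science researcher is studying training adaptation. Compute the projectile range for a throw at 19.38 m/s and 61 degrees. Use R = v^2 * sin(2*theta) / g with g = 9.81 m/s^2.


Two times the angle = 122 degrees
sin(122) = 0.848048
R = 375.5844 * 0.848048 / 9.81 = 32.468 m

32.468 m


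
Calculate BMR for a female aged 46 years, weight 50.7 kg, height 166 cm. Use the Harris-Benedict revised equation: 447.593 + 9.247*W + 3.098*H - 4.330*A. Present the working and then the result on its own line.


Substituting values:
W term = 9.247 * 50.7 = 468.8229
H term = 3.098 * 166 = 514.268
A term = 4.330 * 46 = 199.18
BMR = 1231.5 kcal/day

1231.5 kcal/day


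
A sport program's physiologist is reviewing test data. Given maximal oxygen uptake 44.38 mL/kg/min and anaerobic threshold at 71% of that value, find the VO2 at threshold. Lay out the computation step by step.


Percentage as decimal = 0.71
VO2 at AT = 44.38 * 0.71 = 31.51 mL/kg/min

31.51 mL/kg/min


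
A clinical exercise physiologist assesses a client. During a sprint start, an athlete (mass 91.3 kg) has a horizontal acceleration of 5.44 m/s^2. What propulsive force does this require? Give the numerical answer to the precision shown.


Propulsive force = mass * acceleration
= 91.3 kg * 5.44 m/s^2
= 496.67 N

496.67 N


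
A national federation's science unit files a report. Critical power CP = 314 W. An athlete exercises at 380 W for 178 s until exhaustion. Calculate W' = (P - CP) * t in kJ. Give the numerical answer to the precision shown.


P - CP = 380 - 314 = 66 W
W' = 66 * 178 = 11748 J
= 11748 / 1000 = 11.748 kJ

11.748 kJ


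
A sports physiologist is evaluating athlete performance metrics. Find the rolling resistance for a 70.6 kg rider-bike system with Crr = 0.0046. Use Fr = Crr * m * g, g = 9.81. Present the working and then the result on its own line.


m * g = 70.6 * 9.81 = 692.586 N
Fr = 0.0046 * 692.586 = 3.186 N

3.186 N


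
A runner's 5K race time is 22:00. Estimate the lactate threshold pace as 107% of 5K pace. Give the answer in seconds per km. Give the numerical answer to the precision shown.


Total race time = 22*60 + 0 = 1320 seconds
5K pace = 1320 / 5 = 264.0 sec/km
LT pace = 264.0 * 1.07 = 282.48 sec/km

282.48 s/km


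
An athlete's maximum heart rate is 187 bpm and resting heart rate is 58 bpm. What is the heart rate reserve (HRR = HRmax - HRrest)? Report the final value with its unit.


HRR = HRmax - HRrest
= 187 - 58
= 129 bpm

129 bpm


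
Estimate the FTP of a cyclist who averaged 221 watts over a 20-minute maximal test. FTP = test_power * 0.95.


FTP = 221 * 0.95 = 209.95 W

209.95 W


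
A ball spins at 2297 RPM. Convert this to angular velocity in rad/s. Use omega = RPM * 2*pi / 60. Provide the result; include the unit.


omega = 2297 * 2 * pi / 60
= 2297 * 6.28318531 / 60
= 14432.477 / 60
= 240.541 rad/s

240.541 rad/s


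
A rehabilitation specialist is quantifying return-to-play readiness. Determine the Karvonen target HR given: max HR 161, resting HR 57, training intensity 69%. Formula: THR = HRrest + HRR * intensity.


HRR = HRmax - HRrest = 161 - 57 = 104
THR = 57 + 104 * 0.69
= 128.76 bpm

128.76 bpm


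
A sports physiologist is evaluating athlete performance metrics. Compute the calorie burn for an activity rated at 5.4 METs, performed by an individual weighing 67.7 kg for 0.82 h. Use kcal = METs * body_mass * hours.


Product of METs and mass = 5.4 * 67.7 = 365.58
Total kcal = 365.58 * 0.82 = 299.78 kcal

299.78 kcal


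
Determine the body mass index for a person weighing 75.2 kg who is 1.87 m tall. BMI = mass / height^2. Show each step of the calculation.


BMI = mass / height^2
= 75.2 / 1.87^2
= 75.2 / 3.4969
= 21.5 kg/m^2

21.5 kg/m^2


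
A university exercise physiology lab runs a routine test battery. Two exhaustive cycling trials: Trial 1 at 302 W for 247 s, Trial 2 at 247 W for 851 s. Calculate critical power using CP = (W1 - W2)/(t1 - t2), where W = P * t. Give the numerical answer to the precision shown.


W1 = 302 * 247 = 74594 J
W2 = 247 * 851 = 210197 J
CP = (74594 - 210197) / (247 - 851)
= -135603 / -604
= 224.51 W

224.51 W


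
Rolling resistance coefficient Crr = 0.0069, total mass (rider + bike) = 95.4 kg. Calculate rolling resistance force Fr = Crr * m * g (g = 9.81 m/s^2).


Fr = Crr * m * g
= 0.0069 * 95.4 * 9.81
= 6.458 N

6.458 N


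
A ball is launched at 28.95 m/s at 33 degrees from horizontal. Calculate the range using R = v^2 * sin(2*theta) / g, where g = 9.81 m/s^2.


sin(2 * 33) = sin(66) = 0.913545
v^2 = 28.95^2 = 838.1025
R = 838.1025 * 0.913545 / 9.81
= 78.047 m

78.047 m


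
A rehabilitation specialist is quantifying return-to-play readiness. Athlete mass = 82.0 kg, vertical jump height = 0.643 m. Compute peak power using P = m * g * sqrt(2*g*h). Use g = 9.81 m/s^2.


sqrt(2 * 9.81 * 0.643) = sqrt(12.61566) = 3.551853 m/s
P = 82.0 * 9.81 * 3.551853
= 2857.18 W

2857.18 W


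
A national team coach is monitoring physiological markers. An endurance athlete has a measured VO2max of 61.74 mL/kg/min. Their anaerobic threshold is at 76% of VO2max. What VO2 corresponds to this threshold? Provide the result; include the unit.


Anaerobic threshold VO2 = VO2max * 76%
= 61.74 * 0.76
= 46.92 mL/kg/min

46.92 mL/kg/min


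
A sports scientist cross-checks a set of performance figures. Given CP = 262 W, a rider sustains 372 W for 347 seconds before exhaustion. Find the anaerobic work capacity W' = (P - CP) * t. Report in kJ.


Excess power = 372 - 262 = 110 W
Work above CP = 110 * 347 = 38170 J
W' = 38.17 kJ

38.17 kJ


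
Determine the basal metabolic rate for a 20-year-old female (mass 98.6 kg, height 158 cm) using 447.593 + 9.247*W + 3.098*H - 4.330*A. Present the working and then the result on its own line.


BMR = 447.593 + 9.247*98.6 + 3.098*158 - 4.330*20
= 1762.23 kcal/day

1762.23 kcal/day


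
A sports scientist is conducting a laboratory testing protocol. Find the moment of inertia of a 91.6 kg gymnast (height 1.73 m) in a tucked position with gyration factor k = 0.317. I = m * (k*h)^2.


Radius of gyration = 0.317 * 1.73 = 0.54841 m
I = 91.6 * 0.54841^2
= 91.6 * 0.300754
= 27.549 kg*m^2

27.549 kg*m^2


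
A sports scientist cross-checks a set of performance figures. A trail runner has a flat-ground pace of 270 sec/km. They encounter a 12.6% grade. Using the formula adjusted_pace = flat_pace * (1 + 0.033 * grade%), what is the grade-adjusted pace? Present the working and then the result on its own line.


Grade factor = 1 + 0.033 * 12.6 = 1.4158
Adjusted = 270 * 1.4158 = 382.27 sec/km

382.27 s/km


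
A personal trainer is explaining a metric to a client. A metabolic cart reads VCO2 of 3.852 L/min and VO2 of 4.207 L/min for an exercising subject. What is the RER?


RER = VCO2 / VO2 = 3.852 / 4.207 = 0.9156

0.9156


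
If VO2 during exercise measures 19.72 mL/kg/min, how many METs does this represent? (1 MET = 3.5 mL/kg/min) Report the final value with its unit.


METs = VO2 / 3.5 = 19.72 / 3.5 = 5.63

5.63 METs


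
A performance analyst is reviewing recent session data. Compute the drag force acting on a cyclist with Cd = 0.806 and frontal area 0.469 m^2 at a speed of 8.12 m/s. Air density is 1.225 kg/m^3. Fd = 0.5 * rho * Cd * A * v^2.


Step 1: v^2 = 65.9344
Step 2: Fd = 0.5 * 1.225 * 0.806 * 0.469 * 65.9344
= 15.266 N

15.266 N


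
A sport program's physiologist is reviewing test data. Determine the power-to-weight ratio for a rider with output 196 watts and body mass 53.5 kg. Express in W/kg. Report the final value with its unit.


P/W = 196 / 53.5 = 3.664 W/kg

3.664 W/kg


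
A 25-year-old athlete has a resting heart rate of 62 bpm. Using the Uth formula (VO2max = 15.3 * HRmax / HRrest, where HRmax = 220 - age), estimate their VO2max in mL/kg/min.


HRmax = 220 - 25 = 195 bpm
Ratio = HRmax / HRrest = 195 / 62 = 3.1452
VO2max = 15.3 * 3.1452 = 48.12 mL/kg/min

48.12 mL/kg/min


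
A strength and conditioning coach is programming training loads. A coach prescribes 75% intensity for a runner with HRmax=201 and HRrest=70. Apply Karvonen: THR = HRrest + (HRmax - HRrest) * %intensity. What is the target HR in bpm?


Heart rate reserve = 201 - 70 = 131
Intensity fraction = 75 / 100 = 0.75
THR = 70 + 131 * 0.75 = 168.25 bpm

168.25 bpm


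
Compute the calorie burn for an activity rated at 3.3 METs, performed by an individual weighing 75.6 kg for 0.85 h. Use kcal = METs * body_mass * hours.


Product of METs and mass = 3.3 * 75.6 = 249.48
Total kcal = 249.48 * 0.85 = 212.06 kcal

212.06 kcal


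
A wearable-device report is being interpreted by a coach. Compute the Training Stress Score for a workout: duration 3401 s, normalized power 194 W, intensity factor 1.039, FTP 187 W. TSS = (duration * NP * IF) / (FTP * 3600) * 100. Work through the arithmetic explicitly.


Product = 3401 * 194 * 1.039 = 685525.966
Base = 187 * 3600 = 673200
TSS = 685525.966 / 673200 * 100 = 101.83

101.83 TSS


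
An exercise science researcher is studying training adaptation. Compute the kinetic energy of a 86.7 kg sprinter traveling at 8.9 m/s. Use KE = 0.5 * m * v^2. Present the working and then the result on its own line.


Velocity squared = 79.21
KE = 0.5 * 86.7 * 79.21 = 3433.75 J

3433.75 J


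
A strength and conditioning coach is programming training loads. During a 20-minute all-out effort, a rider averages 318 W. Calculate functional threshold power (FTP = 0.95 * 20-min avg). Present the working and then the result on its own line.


FTP = 0.95 * 318
= 302.1 W

302.1 W


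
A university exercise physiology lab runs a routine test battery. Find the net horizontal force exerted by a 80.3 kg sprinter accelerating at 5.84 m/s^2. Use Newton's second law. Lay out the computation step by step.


Newton's second law: F = m * a
F = 80.3 * 5.84 = 468.95 N

468.95 N


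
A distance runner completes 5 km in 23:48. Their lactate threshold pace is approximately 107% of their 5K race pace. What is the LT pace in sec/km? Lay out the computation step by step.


Convert to seconds: 23 min 48 s = 1428 s
Pace per km = 1428 / 5 = 285.6 s/km
LT pace = 285.6 * 1.07 = 305.59 s/km

305.59 s/km


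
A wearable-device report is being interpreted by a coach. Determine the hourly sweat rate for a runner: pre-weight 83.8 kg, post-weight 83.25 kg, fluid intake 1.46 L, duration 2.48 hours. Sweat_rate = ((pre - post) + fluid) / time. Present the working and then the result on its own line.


Mass lost = 83.8 - 83.25 = 0.55 kg
Add fluid consumed: 0.55 + 1.46 = 2.01 L total sweat
Sweat rate = 2.01 / 2.48 = 0.81 L/h

0.81 L/h


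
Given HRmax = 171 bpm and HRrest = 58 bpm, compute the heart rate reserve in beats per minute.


Heart rate reserve = maximum HR minus resting HR
HRR = 171 - 58 = 113 bpm

113 bpm


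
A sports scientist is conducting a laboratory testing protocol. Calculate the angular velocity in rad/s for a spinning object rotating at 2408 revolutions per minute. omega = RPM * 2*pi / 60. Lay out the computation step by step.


omega = RPM * 2*pi / 60
= 2408 * 6.28318531 / 60
= 252.165 rad/s

252.165 rad/s


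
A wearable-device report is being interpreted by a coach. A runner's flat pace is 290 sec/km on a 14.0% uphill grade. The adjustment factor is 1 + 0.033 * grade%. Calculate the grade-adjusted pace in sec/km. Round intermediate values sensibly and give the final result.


Factor = 1 + 0.033 * 14.0 = 1.462
Adjusted pace = 290 * 1.462
= 423.98 sec/km

423.98 s/km


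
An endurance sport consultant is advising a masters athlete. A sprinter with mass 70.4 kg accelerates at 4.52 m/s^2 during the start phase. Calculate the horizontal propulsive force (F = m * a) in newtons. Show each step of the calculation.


F = m * a
= 70.4 * 4.52
= 318.21 N

318.21 N


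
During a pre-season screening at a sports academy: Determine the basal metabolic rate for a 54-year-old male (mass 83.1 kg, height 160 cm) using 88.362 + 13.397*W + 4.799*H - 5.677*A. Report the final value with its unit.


BMR = 88.362 + 13.397*83.1 + 4.799*160 - 5.677*54
= 1662.93 kcal/day

1662.93 kcal/day


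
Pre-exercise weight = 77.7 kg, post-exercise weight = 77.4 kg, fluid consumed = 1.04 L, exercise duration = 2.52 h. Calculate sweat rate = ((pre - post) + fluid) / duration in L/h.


Weight loss = 77.7 - 77.4 = 0.3 kg (approx L)
Total sweat = 0.3 + 1.04 = 1.34 L
Sweat rate = 1.34 / 2.52 = 0.532 L/h

0.532 L/h


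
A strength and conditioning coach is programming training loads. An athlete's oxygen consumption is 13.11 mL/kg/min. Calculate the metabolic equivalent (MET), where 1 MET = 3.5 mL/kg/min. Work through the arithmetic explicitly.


MET = VO2 / 3.5
= 13.11 / 3.5
= 3.75 METs

3.75 METs


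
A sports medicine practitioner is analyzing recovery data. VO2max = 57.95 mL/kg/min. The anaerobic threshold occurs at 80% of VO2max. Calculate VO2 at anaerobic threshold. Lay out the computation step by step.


AT fraction = 80 / 100 = 0.8
AT VO2 = 57.95 * 0.8
= 46.36 mL/kg/min

46.36 mL/kg/min


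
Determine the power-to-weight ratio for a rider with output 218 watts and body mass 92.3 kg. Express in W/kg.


P/W = 218 / 92.3 = 2.362 W/kg

2.362 W/kg


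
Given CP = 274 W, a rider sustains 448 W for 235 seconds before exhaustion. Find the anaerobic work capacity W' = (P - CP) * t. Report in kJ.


Excess power = 448 - 274 = 174 W
Work above CP = 174 * 235 = 40890 J
W' = 40.89 kJ

40.89 kJ


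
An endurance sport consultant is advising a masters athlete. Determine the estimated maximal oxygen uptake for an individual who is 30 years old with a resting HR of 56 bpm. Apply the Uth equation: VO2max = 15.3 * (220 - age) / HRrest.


HRmax = 220 - 30 = 190
VO2max = 15.3 * (190 / 56)
= 15.3 * 3.3929
= 51.91 mL/kg/min

51.91 mL/kg/min


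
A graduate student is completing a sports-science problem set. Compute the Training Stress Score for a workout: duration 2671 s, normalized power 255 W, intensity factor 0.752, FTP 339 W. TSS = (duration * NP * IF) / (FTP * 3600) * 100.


Product = 2671 * 255 * 0.752 = 512190.96
Base = 339 * 3600 = 1220400
TSS = 512190.96 / 1220400 * 100 = 41.97

41.97 TSS


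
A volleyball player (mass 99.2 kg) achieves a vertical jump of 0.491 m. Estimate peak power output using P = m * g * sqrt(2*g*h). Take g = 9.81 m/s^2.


2 * g * h = 2 * 9.81 * 0.491 = 9.63342
sqrt(9.63342) = 3.103775 m/s
P = 99.2 * 9.81 * 3.103775 = 3020.44 W

3020.44 W


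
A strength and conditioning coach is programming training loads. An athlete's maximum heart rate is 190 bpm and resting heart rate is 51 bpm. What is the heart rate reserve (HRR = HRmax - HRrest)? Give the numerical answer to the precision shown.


HRR = HRmax - HRrest
= 190 - 51
= 139 bpm

139 bpm


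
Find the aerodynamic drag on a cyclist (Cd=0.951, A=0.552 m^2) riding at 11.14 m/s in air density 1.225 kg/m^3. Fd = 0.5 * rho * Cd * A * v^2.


Fd = 0.5 * 1.225 * 0.951 * 0.552 * 11.14^2
= 0.5 * 1.225 * 0.951 * 0.552 * 124.0996
= 39.902 N

39.902 N


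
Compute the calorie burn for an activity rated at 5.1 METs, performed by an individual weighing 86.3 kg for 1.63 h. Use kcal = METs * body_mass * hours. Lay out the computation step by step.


Product of METs and mass = 5.1 * 86.3 = 440.13
Total kcal = 440.13 * 1.63 = 717.41 kcal

717.41 kcal


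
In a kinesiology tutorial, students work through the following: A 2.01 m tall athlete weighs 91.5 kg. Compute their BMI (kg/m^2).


height^2 = 4.0401 m^2
BMI = 91.5 / 4.0401 = 22.65 kg/m^2

22.65 kg/m^2


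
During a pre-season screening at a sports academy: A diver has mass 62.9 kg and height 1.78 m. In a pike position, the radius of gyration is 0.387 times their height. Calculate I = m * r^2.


r = 0.387 * 1.78 = 0.68886 m
I = m * r^2 = 62.9 * 0.474528 = 29.848 kg*m^2

29.848 kg*m^2


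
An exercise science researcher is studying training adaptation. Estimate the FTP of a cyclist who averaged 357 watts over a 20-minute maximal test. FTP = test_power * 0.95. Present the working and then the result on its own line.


FTP = 357 * 0.95 = 339.15 W

339.15 W


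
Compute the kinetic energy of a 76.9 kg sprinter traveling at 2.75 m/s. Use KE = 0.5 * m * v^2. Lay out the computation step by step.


Velocity squared = 7.5625
KE = 0.5 * 76.9 * 7.5625 = 290.78 J

290.78 J


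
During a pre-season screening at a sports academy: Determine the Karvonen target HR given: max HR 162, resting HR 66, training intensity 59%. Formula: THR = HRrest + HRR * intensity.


HRR = HRmax - HRrest = 162 - 66 = 96
THR = 66 + 96 * 0.59
= 122.64 bpm

122.64 bpm


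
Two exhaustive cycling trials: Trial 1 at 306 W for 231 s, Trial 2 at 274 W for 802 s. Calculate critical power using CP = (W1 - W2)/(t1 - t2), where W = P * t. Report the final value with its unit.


W1 = 306 * 231 = 70686 J
W2 = 274 * 802 = 219748 J
CP = (70686 - 219748) / (231 - 802)
= -149062 / -571
= 261.05 W

261.05 W


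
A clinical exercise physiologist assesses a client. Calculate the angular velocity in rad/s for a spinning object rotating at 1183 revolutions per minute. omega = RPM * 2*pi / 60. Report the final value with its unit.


omega = RPM * 2*pi / 60
= 1183 * 6.28318531 / 60
= 123.883 rad/s

123.883 rad/s


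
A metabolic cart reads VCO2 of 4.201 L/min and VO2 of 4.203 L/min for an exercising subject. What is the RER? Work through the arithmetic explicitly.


RER = VCO2 / VO2 = 4.201 / 4.203 = 0.9995

0.9995


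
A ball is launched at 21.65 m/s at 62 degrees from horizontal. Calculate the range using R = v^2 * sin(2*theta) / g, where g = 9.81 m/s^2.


sin(2 * 62) = sin(124) = 0.829038
v^2 = 21.65^2 = 468.7225
R = 468.7225 * 0.829038 / 9.81
= 39.611 m

39.611 m


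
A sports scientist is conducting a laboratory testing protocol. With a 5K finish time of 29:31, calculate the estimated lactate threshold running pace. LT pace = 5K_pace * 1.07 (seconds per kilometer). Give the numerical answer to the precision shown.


Race duration = 1771 s for 5 km
Average pace = 1771 / 5 = 354.2 s/km
LT pace = 354.2 * 1.07
= 378.99 s/km

378.99 s/km


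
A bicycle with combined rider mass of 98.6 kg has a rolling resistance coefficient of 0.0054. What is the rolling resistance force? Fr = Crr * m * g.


Fr = 0.0054 * 98.6 * 9.81
= 0.53244 * 9.81
= 5.223 N

5.223 N


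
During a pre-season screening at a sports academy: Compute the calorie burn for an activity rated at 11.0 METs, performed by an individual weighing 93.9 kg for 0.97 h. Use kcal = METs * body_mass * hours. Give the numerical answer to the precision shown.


Product of METs and mass = 11.0 * 93.9 = 1032.9
Total kcal = 1032.9 * 0.97 = 1001.91 kcal

1001.91 kcal


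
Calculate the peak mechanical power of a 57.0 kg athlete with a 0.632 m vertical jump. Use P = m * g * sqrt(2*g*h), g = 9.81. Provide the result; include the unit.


First, sqrt(2gh) = sqrt(2 * 9.81 * 0.632)
= sqrt(12.39984) = 3.521341 m/s
Power = 57.0 * 9.81 * 3.521341 = 1969.03 W

1969.03 W


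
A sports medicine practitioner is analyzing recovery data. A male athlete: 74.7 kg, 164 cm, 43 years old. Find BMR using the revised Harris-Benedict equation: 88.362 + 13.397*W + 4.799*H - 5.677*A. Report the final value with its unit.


Intercept = 88.362
Weight contribution = 13.397 * 74.7 = 1000.7559
Height contribution = 4.799 * 164 = 787.036
Age contribution = 5.677 * 43 = 244.111
BMR = 88.362 + 1000.7559 + 787.036 - 244.111
= 1632.04 kcal/day

1632.04 kcal/day
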